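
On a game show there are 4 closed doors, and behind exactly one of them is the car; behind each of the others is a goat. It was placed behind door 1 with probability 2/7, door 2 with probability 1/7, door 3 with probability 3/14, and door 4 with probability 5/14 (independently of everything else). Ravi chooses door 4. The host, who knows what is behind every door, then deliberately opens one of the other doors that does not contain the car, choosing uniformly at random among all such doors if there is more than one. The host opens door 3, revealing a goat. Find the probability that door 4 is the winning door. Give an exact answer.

Apply Bayes' rule, conditioning on where the car actually is.
If it is behind door 1 (prior 2/7): the host has 2 equally likely choices, so probability 1/2; weight (2/7)·(1/2) = 1/7.
If it is behind door 2 (prior 1/7): the host has 2 equally likely choices, so probability 1/2; weight (1/7)·(1/2) = 1/14.
If it is behind door 3 (prior 3/14): the host opened door 3, so this case is ruled out; weight (3/14)·0 = 0.
If it is behind door 4 (prior 5/14): the host has 3 equally likely choices, so probability 1/3; weight (5/14)·(1/3) = 5/42.
The weights sum to 1/3.
So P(the car behind door 4 | the host opened door 3) = (5/42) / (1/3) = 5/14.

5/14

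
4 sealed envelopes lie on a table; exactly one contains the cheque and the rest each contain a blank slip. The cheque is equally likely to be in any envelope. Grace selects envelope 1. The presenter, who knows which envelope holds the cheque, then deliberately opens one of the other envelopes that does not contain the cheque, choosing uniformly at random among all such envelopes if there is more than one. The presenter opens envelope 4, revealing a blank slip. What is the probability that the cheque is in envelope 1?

Condition on the true location of the cheque.
If it is in envelope 1 (prior 1/4): the presenter has 3 equally likely choices, so probability 1/3; weight (1/4)·(1/3) = 1/12.
If it is in either of envelopes 2 and 3 (prior 1/4 each): the presenter has 2 equally likely choices, so probability 1/2; weight (1/4)·(1/2) = 1/8 each.
If it is in envelope 4 (prior 1/4): the presenter opened envelope 4, so this case is ruled out; weight (1/4)·0 = 0.
The weights sum to 1/3.
So P(the cheque in envelope 1 | the presenter opened envelope 4) = (1/12) / (1/3) = 1/4.

1/4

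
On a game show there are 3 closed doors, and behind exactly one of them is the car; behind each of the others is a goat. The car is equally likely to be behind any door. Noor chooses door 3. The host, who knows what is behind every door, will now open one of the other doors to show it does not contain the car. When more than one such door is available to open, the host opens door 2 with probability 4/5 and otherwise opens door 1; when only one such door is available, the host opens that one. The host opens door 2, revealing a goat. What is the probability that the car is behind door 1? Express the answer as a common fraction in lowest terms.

5/9

Consider each possible location of the car in turn.
If it is behind door 1 (prior 1/3): only door 2 is available, probability 1; weight (1/3)·1 = 1/3.
If it is behind door 2 (prior 1/3): the host opened door 2, so this case is ruled out; weight (1/3)·0 = 0.
If it is behind door 3 (prior 1/3): door 2 is available, opened with probability 4/5; weight (1/3)·(4/5) = 4/15.
The weights sum to 3/5.
So P(the car behind door 1 | the host opened door 2) = (1/3) / (3/5) = 5/9.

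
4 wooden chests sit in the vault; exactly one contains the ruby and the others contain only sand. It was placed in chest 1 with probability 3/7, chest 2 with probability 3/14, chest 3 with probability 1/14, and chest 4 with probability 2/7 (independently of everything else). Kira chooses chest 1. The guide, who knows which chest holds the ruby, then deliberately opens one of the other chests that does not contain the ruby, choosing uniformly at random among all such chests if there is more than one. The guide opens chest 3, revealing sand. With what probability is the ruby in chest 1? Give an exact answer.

4/11

Consider each possible location of the ruby in turn.
If it is in chest 1 (prior 3/7): the guide has 3 equally likely choices, so probability 1/3; weight (3/7)·(1/3) = 1/7.
If it is in chest 2 (prior 3/14): the guide has 2 equally likely choices, so probability 1/2; weight (3/14)·(1/2) = 3/28.
If it is in chest 3 (prior 1/14): the guide opened chest 3, so this case is ruled out; weight (1/14)·0 = 0.
If it is in chest 4 (prior 2/7): the guide has 2 equally likely choices, so probability 1/2; weight (2/7)·(1/2) = 1/7.
The weights sum to 11/28.
So P(the ruby in chest 1 | the guide opened chest 3) = (1/7) / (11/28) = 4/11.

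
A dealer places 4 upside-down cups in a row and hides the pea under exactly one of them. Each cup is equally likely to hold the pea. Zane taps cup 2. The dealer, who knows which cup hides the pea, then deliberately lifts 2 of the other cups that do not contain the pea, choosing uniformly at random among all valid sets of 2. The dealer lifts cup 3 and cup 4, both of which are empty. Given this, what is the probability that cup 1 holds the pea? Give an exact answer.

Consider each possible location of the pea in turn.
If it is under cup 1 (prior 1/4): the dealer has no choice, probability 1; weight (1/4)·1 = 1/4.
If it is under cup 2 (prior 1/4): the dealer has 3 equally likely choices, so probability 1/3; weight (1/4)·(1/3) = 1/12.
If it is under either of cups 3 and 4 (prior 1/4 each): that cup was opened and seen not to hold the prize — ruled out; weight (1/4)·0 = 0 each.
The weights sum to 1/3.
So P(the pea under cup 1 | the dealer opened cup 3 and cup 4) = (1/4) / (1/3) = 3/4.

3/4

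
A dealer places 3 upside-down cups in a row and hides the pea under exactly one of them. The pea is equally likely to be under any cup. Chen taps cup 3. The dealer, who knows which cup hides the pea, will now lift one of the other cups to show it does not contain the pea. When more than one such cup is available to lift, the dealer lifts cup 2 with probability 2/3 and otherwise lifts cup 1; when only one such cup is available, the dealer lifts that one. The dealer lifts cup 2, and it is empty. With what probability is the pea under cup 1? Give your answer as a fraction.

Condition on the true location of the pea.
If it is under cup 1 (prior 1/3): only cup 2 is available, probability 1; weight (1/3)·1 = 1/3.
If it is under cup 2 (prior 1/3): the dealer opened cup 2, so this case is ruled out; weight (1/3)·0 = 0.
If it is under cup 3 (prior 1/3): cup 2 is available, opened with probability 2/3; weight (1/3)·(2/3) = 2/9.
The weights sum to 5/9.
So P(the pea under cup 1 | the dealer opened cup 2) = (1/3) / (5/9) = 3/5.

3/5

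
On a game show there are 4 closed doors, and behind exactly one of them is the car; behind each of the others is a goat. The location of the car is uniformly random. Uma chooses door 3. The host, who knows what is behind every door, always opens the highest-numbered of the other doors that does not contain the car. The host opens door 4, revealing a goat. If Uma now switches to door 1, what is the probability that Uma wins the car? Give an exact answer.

Apply Bayes' rule, conditioning on where the car actually is.
If it is behind any of doors 1, 2, and 3 (prior 1/4 each): door 4 is the highest-numbered option available, probability 1; weight (1/4)·1 = 1/4 each.
If it is behind door 4 (prior 1/4): the host opened door 4, so this case is ruled out; weight (1/4)·0 = 0.
The weights sum to 3/4.
So P(the car behind door 1 | the host opened door 4) = (1/4) / (3/4) = 1/3.

1/3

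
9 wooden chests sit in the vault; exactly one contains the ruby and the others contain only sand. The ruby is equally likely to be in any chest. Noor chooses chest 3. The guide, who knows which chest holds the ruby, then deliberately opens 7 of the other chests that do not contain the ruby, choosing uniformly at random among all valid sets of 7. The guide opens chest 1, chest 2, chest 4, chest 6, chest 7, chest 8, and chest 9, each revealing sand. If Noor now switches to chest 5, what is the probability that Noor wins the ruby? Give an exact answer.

Consider each possible location of the ruby in turn.
If it is in any of chests 1, 2, 4, 6, 7, 8, and 9 (prior 1/9 each): that chest was opened and seen not to hold the prize — ruled out; weight (1/9)·0 = 0 each.
If it is in chest 3 (prior 1/9): the guide has 8 equally likely choices, so probability 1/8; weight (1/9)·(1/8) = 1/72.
If it is in chest 5 (prior 1/9): the guide has no choice, probability 1; weight (1/9)·1 = 1/9.
The weights sum to 1/8.
So P(the ruby in chest 5 | the guide opened chest 1, chest 2, chest 4, chest 6, chest 7, chest 8, and chest 9) = (1/9) / (1/8) = 8/9.

8/9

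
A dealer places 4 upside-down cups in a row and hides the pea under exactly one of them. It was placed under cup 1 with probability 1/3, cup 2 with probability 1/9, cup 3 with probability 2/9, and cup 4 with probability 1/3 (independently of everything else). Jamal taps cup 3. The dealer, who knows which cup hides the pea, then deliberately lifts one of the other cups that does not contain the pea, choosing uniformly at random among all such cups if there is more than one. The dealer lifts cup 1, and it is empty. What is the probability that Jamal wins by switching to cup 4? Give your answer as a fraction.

9/16

Apply Bayes' rule, conditioning on where the pea actually is.
If it is under cup 1 (prior 1/3): the dealer opened cup 1, so this case is ruled out; weight (1/3)·0 = 0.
If it is under cup 2 (prior 1/9): the dealer has 2 equally likely choices, so probability 1/2; weight (1/9)·(1/2) = 1/18.
If it is under cup 3 (prior 2/9): the dealer has 3 equally likely choices, so probability 1/3; weight (2/9)·(1/3) = 2/27.
If it is under cup 4 (prior 1/3): the dealer has 2 equally likely choices, so probability 1/2; weight (1/3)·(1/2) = 1/6.
The weights sum to 8/27.
So P(the pea under cup 4 | the dealer opened cup 1) = (1/6) / (8/27) = 9/16.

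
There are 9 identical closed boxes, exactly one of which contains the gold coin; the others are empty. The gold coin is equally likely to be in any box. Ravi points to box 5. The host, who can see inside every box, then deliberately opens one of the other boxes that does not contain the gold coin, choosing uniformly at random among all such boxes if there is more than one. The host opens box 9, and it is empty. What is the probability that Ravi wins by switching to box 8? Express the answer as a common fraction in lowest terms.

8/63

Consider each possible location of the gold coin in turn.
If it is in any of boxes 1, 2, 3, 4, 6, 7, and 8 (prior 1/9 each): the host has 7 equally likely choices, so probability 1/7; weight (1/9)·(1/7) = 1/63 each.
If it is in box 5 (prior 1/9): the host has 8 equally likely choices, so probability 1/8; weight (1/9)·(1/8) = 1/72.
If it is in box 9 (prior 1/9): the host opened box 9, so this case is ruled out; weight (1/9)·0 = 0.
The weights sum to 1/8.
So P(the gold coin in box 8 | the host opened box 9) = (1/63) / (1/8) = 8/63.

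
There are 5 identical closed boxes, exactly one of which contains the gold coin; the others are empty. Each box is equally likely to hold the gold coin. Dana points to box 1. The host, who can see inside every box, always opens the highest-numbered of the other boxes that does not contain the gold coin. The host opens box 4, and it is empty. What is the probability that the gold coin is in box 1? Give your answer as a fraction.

Apply Bayes' rule, conditioning on where the gold coin actually is.
If it is in any of boxes 1, 2, and 3 (prior 1/5 each): the host would have opened box 5 instead, probability 0; weight (1/5)·0 = 0 each.
If it is in box 4 (prior 1/5): the host opened box 4, so this case is ruled out; weight (1/5)·0 = 0.
If it is in box 5 (prior 1/5): box 4 is the highest-numbered option available, probability 1; weight (1/5)·1 = 1/5.
The weights sum to 1/5.
So P(the gold coin in box 1 | the host opened box 4) = 0 / (1/5) = 0.

0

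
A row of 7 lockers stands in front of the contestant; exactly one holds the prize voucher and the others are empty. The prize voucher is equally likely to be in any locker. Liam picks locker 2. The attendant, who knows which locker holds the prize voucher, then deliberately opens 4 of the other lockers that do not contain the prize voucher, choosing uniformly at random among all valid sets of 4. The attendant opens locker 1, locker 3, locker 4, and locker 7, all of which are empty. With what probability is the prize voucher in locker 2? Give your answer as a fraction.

1/7

Apply Bayes' rule, conditioning on where the prize voucher actually is.
If it is in any of lockers 1, 3, 4, and 7 (prior 1/7 each): that locker was opened and seen not to hold the prize — ruled out; weight (1/7)·0 = 0 each.
If it is in locker 2 (prior 1/7): the attendant has 15 equally likely choices, so probability 1/15; weight (1/7)·(1/15) = 1/105.
If it is in either of lockers 5 and 6 (prior 1/7 each): the attendant has 5 equally likely choices, so probability 1/5; weight (1/7)·(1/5) = 1/35 each.
The weights sum to 1/15.
So P(the prize voucher in locker 2 | the attendant opened locker 1, locker 3, locker 4, and locker 7) = (1/105) / (1/15) = 1/7.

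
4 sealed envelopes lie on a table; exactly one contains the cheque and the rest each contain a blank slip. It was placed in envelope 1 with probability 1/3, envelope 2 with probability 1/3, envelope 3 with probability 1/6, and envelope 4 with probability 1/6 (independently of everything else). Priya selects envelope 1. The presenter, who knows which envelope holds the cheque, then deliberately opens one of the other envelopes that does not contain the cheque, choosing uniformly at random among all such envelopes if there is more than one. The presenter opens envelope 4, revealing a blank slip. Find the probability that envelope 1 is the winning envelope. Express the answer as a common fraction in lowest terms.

Apply Bayes' rule, conditioning on where the cheque actually is.
If it is in envelope 1 (prior 1/3): the presenter has 3 equally likely choices, so probability 1/3; weight (1/3)·(1/3) = 1/9.
If it is in envelope 2 (prior 1/3): the presenter has 2 equally likely choices, so probability 1/2; weight (1/3)·(1/2) = 1/6.
If it is in envelope 3 (prior 1/6): the presenter has 2 equally likely choices, so probability 1/2; weight (1/6)·(1/2) = 1/12.
If it is in envelope 4 (prior 1/6): the presenter opened envelope 4, so this case is ruled out; weight (1/6)·0 = 0.
The weights sum to 13/36.
So P(the cheque in envelope 1 | the presenter opened envelope 4) = (1/9) / (13/36) = 4/13.

4/13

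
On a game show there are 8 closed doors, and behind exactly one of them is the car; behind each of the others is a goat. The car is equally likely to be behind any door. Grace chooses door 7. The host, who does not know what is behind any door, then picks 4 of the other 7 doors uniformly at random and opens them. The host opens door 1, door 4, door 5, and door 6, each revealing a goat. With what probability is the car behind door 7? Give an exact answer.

1/4

Condition on the true location of the car.
If it is behind any of doors 1, 4, 5, and 6 (prior 1/8 each): that door was opened and seen not to hold the prize — ruled out; weight (1/8)·0 = 0 each.
If it is behind any of doors 2, 3, 7, and 8 (prior 1/8 each): the host picks exactly this set with probability 1/35 regardless, and none is the prize; weight (1/8)·(1/35) = 1/280 each.
The weights sum to 1/70.
So P(the car behind door 7 | the host opened door 1, door 4, door 5, and door 6) = (1/280) / (1/70) = 1/4.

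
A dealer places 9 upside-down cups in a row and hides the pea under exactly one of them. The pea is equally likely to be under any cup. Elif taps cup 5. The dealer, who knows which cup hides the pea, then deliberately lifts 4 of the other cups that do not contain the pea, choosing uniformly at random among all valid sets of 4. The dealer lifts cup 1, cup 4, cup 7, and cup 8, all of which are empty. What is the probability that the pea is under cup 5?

Consider each possible location of the pea in turn.
If it is under any of cups 1, 4, 7, and 8 (prior 1/9 each): that cup was opened and seen not to hold the prize — ruled out; weight (1/9)·0 = 0 each.
If it is under any of cups 2, 3, 6, and 9 (prior 1/9 each): the dealer has 35 equally likely choices, so probability 1/35; weight (1/9)·(1/35) = 1/315 each.
If it is under cup 5 (prior 1/9): the dealer has 70 equally likely choices, so probability 1/70; weight (1/9)·(1/70) = 1/630.
The weights sum to 1/70.
So P(the pea under cup 5 | the dealer opened cup 1, cup 4, cup 7, and cup 8) = (1/630) / (1/70) = 1/9.

1/9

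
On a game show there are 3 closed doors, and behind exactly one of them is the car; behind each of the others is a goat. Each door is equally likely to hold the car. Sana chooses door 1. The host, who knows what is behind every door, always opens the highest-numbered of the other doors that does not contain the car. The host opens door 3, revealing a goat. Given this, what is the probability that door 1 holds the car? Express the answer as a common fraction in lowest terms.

Consider each possible location of the car in turn.
If it is behind either of doors 1 and 2 (prior 1/3 each): door 3 is the highest-numbered option available, probability 1; weight (1/3)·1 = 1/3 each.
If it is behind door 3 (prior 1/3): the host opened door 3, so this case is ruled out; weight (1/3)·0 = 0.
The weights sum to 2/3.
So P(the car behind door 1 | the host opened door 3) = (1/3) / (2/3) = 1/2.

1/2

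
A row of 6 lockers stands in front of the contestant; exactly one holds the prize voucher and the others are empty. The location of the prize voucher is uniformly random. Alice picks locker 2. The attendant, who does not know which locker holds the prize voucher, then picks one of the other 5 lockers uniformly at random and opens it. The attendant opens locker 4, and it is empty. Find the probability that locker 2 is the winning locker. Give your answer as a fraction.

1/5

Apply Bayes' rule, conditioning on where the prize voucher actually is.
If it is in any of lockers 1, 2, 3, 5, and 6 (prior 1/6 each): the attendant picks locker 4 with probability 1/5 regardless, and it is not the prize; weight (1/6)·(1/5) = 1/30 each.
If it is in locker 4 (prior 1/6): the attendant opened locker 4, so this case is ruled out; weight (1/6)·0 = 0.
The weights sum to 1/6.
So P(the prize voucher in locker 2 | the attendant opened locker 4) = (1/30) / (1/6) = 1/5.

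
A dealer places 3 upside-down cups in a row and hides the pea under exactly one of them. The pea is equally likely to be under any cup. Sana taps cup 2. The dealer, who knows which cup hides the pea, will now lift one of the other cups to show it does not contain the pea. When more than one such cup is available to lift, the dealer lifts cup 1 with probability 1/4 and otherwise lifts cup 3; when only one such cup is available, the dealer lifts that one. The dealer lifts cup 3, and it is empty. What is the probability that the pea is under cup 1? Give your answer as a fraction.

Apply Bayes' rule, conditioning on where the pea actually is.
If it is under cup 1 (prior 1/3): only cup 3 is available, probability 1; weight (1/3)·1 = 1/3.
If it is under cup 2 (prior 1/3): cup 1 is available but not opened, probability 3/4; weight (1/3)·(3/4) = 1/4.
If it is under cup 3 (prior 1/3): the dealer opened cup 3, so this case is ruled out; weight (1/3)·0 = 0.
The weights sum to 7/12.
So P(the pea under cup 1 | the dealer opened cup 3) = (1/3) / (7/12) = 4/7.

4/7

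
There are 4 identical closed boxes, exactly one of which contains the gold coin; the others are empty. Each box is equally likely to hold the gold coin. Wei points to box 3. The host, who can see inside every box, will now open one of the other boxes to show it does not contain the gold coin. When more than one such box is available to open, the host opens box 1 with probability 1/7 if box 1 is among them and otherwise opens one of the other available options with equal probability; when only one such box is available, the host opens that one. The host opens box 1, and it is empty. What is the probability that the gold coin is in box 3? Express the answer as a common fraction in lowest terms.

1/3

Condition on the true location of the gold coin.
If it is in box 1 (prior 1/4): the host opened box 1, so this case is ruled out; weight (1/4)·0 = 0.
If it is in any of boxes 2, 3, and 4 (prior 1/4 each): box 1 is available, opened with probability 1/7; weight (1/4)·(1/7) = 1/28 each.
The weights sum to 3/28.
So P(the gold coin in box 3 | the host opened box 1) = (1/28) / (3/28) = 1/3.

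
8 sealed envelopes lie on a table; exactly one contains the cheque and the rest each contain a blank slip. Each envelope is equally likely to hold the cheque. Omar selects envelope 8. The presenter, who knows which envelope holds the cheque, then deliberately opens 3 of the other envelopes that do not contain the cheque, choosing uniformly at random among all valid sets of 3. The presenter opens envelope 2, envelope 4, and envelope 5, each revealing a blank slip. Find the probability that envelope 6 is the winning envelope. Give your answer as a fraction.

7/32

Consider each possible location of the cheque in turn.
If it is in any of envelopes 1, 3, 6, and 7 (prior 1/8 each): the presenter has 20 equally likely choices, so probability 1/20; weight (1/8)·(1/20) = 1/160 each.
If it is in any of envelopes 2, 4, and 5 (prior 1/8 each): that envelope was opened and seen not to hold the prize — ruled out; weight (1/8)·0 = 0 each.
If it is in envelope 8 (prior 1/8): the presenter has 35 equally likely choices, so probability 1/35; weight (1/8)·(1/35) = 1/280.
The weights sum to 1/35.
So P(the cheque in envelope 6 | the presenter opened envelope 2, envelope 4, and envelope 5) = (1/160) / (1/35) = 7/32.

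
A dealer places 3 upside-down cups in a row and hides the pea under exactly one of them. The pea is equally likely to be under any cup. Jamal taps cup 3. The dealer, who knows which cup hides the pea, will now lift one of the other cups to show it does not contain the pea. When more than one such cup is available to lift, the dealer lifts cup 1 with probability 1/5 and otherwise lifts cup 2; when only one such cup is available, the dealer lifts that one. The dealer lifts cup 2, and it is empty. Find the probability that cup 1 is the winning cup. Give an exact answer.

5/9

Apply Bayes' rule, conditioning on where the pea actually is.
If it is under cup 1 (prior 1/3): only cup 2 is available, probability 1; weight (1/3)·1 = 1/3.
If it is under cup 2 (prior 1/3): the dealer opened cup 2, so this case is ruled out; weight (1/3)·0 = 0.
If it is under cup 3 (prior 1/3): cup 1 is available but not opened, probability 4/5; weight (1/3)·(4/5) = 4/15.
The weights sum to 3/5.
So P(the pea under cup 1 | the dealer opened cup 2) = (1/3) / (3/5) = 5/9.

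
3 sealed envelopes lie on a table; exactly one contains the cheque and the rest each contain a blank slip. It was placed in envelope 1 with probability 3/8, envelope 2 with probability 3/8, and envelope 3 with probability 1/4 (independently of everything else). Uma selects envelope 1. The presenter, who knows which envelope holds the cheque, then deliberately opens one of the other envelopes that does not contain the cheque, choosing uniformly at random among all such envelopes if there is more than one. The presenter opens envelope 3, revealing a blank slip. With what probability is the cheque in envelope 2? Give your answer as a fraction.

2/3

Consider each possible location of the cheque in turn.
If it is in envelope 1 (prior 3/8): the presenter has 2 equally likely choices, so probability 1/2; weight (3/8)·(1/2) = 3/16.
If it is in envelope 2 (prior 3/8): the presenter has no choice, probability 1; weight (3/8)·1 = 3/8.
If it is in envelope 3 (prior 1/4): the presenter opened envelope 3, so this case is ruled out; weight (1/4)·0 = 0.
The weights sum to 9/16.
So P(the cheque in envelope 2 | the presenter opened envelope 3) = (3/8) / (9/16) = 2/3.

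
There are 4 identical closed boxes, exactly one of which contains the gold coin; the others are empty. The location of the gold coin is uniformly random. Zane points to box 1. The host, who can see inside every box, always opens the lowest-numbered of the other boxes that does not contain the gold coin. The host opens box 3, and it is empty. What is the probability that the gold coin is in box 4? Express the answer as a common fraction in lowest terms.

0

Apply Bayes' rule, conditioning on where the gold coin actually is.
If it is in either of boxes 1 and 4 (prior 1/4 each): the host would have opened box 2 instead, probability 0; weight (1/4)·0 = 0 each.
If it is in box 2 (prior 1/4): box 3 is the lowest-numbered option available, probability 1; weight (1/4)·1 = 1/4.
If it is in box 3 (prior 1/4): the host opened box 3, so this case is ruled out; weight (1/4)·0 = 0.
The weights sum to 1/4.
So P(the gold coin in box 4 | the host opened box 3) = 0 / (1/4) = 0.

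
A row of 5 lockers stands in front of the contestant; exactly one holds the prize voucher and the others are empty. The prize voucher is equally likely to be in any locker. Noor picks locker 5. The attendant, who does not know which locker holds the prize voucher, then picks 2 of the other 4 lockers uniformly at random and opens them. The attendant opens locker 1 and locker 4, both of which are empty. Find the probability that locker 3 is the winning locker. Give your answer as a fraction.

1/3

Because the attendant chose which lockers to open without knowing where the prize voucher is, the choice is independent of the prize location. Learning that none of the 2 opened lockers holds the prize voucher simply rules out those 2 locations and leaves the remaining 3 lockers still equally likely by symmetry.
So P(the prize voucher in locker 3) = 1/3.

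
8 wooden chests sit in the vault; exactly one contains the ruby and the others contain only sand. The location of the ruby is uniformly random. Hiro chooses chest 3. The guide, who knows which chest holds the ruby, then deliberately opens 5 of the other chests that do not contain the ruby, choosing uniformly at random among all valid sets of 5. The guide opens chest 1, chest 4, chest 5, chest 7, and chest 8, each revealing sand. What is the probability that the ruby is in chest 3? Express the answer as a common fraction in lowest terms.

Condition on the true location of the ruby.
If it is in any of chests 1, 4, 5, 7, and 8 (prior 1/8 each): that chest was opened and seen not to hold the prize — ruled out; weight (1/8)·0 = 0 each.
If it is in either of chests 2 and 6 (prior 1/8 each): the guide has 6 equally likely choices, so probability 1/6; weight (1/8)·(1/6) = 1/48 each.
If it is in chest 3 (prior 1/8): the guide has 21 equally likely choices, so probability 1/21; weight (1/8)·(1/21) = 1/168.
The weights sum to 1/21.
So P(the ruby in chest 3 | the guide opened chest 1, chest 4, chest 5, chest 7, and chest 8) = (1/168) / (1/21) = 1/8.

1/8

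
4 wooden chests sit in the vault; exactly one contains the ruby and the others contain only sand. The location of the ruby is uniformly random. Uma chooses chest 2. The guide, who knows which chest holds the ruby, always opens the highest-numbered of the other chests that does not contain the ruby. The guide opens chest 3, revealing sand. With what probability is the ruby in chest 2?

0

Consider each possible location of the ruby in turn.
If it is in either of chests 1 and 2 (prior 1/4 each): the guide would have opened chest 4 instead, probability 0; weight (1/4)·0 = 0 each.
If it is in chest 3 (prior 1/4): the guide opened chest 3, so this case is ruled out; weight (1/4)·0 = 0.
If it is in chest 4 (prior 1/4): chest 3 is the highest-numbered option available, probability 1; weight (1/4)·1 = 1/4.
The weights sum to 1/4.
So P(the ruby in chest 2 | the guide opened chest 3) = 0 / (1/4) = 0.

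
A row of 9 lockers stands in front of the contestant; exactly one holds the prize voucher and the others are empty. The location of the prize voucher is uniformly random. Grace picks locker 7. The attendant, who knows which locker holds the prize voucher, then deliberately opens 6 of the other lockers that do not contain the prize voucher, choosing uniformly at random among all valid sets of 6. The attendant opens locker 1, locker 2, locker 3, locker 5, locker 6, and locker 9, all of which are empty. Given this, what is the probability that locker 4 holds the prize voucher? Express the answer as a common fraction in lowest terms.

Condition on the true location of the prize voucher.
If it is in any of lockers 1, 2, 3, 5, 6, and 9 (prior 1/9 each): that locker was opened and seen not to hold the prize — ruled out; weight (1/9)·0 = 0 each.
If it is in either of lockers 4 and 8 (prior 1/9 each): the attendant has 7 equally likely choices, so probability 1/7; weight (1/9)·(1/7) = 1/63 each.
If it is in locker 7 (prior 1/9): the attendant has 28 equally likely choices, so probability 1/28; weight (1/9)·(1/28) = 1/252.
The weights sum to 1/28.
So P(the prize voucher in locker 4 | the attendant opened locker 1, locker 2, locker 3, locker 5, locker 6, and locker 9) = (1/63) / (1/28) = 4/9.

4/9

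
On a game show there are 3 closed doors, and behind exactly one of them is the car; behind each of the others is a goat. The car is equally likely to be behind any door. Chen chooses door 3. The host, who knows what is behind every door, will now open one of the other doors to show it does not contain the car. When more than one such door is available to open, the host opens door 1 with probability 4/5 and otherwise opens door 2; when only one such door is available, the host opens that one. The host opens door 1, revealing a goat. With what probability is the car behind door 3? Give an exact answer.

4/9

Apply Bayes' rule, conditioning on where the car actually is.
If it is behind door 1 (prior 1/3): the host opened door 1, so this case is ruled out; weight (1/3)·0 = 0.
If it is behind door 2 (prior 1/3): only door 1 is available, probability 1; weight (1/3)·1 = 1/3.
If it is behind door 3 (prior 1/3): door 1 is available, opened with probability 4/5; weight (1/3)·(4/5) = 4/15.
The weights sum to 3/5.
So P(the car behind door 3 | the host opened door 1) = (4/15) / (3/5) = 4/9.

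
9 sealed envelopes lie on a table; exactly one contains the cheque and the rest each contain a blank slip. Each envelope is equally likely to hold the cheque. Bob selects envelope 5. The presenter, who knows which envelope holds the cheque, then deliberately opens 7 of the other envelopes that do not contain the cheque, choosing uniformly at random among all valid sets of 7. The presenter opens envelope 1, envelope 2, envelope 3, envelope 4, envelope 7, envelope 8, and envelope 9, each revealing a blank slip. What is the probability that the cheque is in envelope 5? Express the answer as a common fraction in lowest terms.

1/9

Condition on the true location of the cheque.
If it is in any of envelopes 1, 2, 3, 4, 7, 8, and 9 (prior 1/9 each): that envelope was opened and seen not to hold the prize — ruled out; weight (1/9)·0 = 0 each.
If it is in envelope 5 (prior 1/9): the presenter has 8 equally likely choices, so probability 1/8; weight (1/9)·(1/8) = 1/72.
If it is in envelope 6 (prior 1/9): the presenter has no choice, probability 1; weight (1/9)·1 = 1/9.
The weights sum to 1/8.
So P(the cheque in envelope 5 | the presenter opened envelope 1, envelope 2, envelope 3, envelope 4, envelope 7, envelope 8, and envelope 9) = (1/72) / (1/8) = 1/9.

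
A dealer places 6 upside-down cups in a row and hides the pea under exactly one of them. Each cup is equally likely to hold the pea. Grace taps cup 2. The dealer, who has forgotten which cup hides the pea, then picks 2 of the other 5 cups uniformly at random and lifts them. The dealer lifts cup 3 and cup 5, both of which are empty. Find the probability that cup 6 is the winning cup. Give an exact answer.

1/4

Because the dealer chose which cups to lift without knowing where the pea is, the choice is independent of the prize location. Learning that none of the 2 opened cups holds the pea simply rules out those 2 locations and leaves the remaining 4 cups still equally likely by symmetry.
So P(the pea under cup 6) = 1/4.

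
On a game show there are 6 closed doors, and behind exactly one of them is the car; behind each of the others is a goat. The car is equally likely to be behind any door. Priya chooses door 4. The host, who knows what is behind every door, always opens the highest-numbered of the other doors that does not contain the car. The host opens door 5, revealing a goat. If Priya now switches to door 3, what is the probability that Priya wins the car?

0

Apply Bayes' rule, conditioning on where the car actually is.
If it is behind any of doors 1, 2, 3, and 4 (prior 1/6 each): the host would have opened door 6 instead, probability 0; weight (1/6)·0 = 0 each.
If it is behind door 5 (prior 1/6): the host opened door 5, so this case is ruled out; weight (1/6)·0 = 0.
If it is behind door 6 (prior 1/6): door 5 is the highest-numbered option available, probability 1; weight (1/6)·1 = 1/6.
The weights sum to 1/6.
So P(the car behind door 3 | the host opened door 5) = 0 / (1/6) = 0.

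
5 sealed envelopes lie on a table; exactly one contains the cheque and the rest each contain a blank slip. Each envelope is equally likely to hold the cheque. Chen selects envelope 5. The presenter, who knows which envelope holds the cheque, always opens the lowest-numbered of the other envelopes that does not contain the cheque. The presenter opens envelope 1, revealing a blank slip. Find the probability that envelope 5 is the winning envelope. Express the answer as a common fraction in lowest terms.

1/4

Consider each possible location of the cheque in turn.
If it is in envelope 1 (prior 1/5): the presenter opened envelope 1, so this case is ruled out; weight (1/5)·0 = 0.
If it is in any of envelopes 2, 3, 4, and 5 (prior 1/5 each): envelope 1 is the lowest-numbered option available, probability 1; weight (1/5)·1 = 1/5 each.
The weights sum to 4/5.
So P(the cheque in envelope 5 | the presenter opened envelope 1) = (1/5) / (4/5) = 1/4.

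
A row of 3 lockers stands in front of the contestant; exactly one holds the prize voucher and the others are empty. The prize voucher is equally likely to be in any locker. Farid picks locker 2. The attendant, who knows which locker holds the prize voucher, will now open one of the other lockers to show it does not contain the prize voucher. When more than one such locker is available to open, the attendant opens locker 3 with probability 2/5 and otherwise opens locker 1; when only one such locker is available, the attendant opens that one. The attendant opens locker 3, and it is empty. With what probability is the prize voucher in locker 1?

5/7

Apply Bayes' rule, conditioning on where the prize voucher actually is.
If it is in locker 1 (prior 1/3): only locker 3 is available, probability 1; weight (1/3)·1 = 1/3.
If it is in locker 2 (prior 1/3): locker 3 is available, opened with probability 2/5; weight (1/3)·(2/5) = 2/15.
If it is in locker 3 (prior 1/3): the attendant opened locker 3, so this case is ruled out; weight (1/3)·0 = 0.
The weights sum to 7/15.
So P(the prize voucher in locker 1 | the attendant opened locker 3) = (1/3) / (7/15) = 5/7.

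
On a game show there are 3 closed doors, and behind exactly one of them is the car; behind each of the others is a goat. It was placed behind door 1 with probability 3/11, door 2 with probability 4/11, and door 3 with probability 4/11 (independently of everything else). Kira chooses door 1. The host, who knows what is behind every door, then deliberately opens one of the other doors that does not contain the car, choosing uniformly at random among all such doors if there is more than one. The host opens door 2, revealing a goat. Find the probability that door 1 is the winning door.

3/11

Apply Bayes' rule, conditioning on where the car actually is.
If it is behind door 1 (prior 3/11): the host has 2 equally likely choices, so probability 1/2; weight (3/11)·(1/2) = 3/22.
If it is behind door 2 (prior 4/11): the host opened door 2, so this case is ruled out; weight (4/11)·0 = 0.
If it is behind door 3 (prior 4/11): the host has no choice, probability 1; weight (4/11)·1 = 4/11.
The weights sum to 1/2.
So P(the car behind door 1 | the host opened door 2) = (3/22) / (1/2) = 3/11.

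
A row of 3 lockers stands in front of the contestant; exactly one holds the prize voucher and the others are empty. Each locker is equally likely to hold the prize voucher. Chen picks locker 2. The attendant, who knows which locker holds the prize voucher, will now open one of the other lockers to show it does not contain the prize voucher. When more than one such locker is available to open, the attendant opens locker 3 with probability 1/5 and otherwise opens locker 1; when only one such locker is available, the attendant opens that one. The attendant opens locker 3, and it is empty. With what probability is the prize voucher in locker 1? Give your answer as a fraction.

5/6

Condition on the true location of the prize voucher.
If it is in locker 1 (prior 1/3): only locker 3 is available, probability 1; weight (1/3)·1 = 1/3.
If it is in locker 2 (prior 1/3): locker 3 is available, opened with probability 1/5; weight (1/3)·(1/5) = 1/15.
If it is in locker 3 (prior 1/3): the attendant opened locker 3, so this case is ruled out; weight (1/3)·0 = 0.
The weights sum to 2/5.
So P(the prize voucher in locker 1 | the attendant opened locker 3) = (1/3) / (2/5) = 5/6.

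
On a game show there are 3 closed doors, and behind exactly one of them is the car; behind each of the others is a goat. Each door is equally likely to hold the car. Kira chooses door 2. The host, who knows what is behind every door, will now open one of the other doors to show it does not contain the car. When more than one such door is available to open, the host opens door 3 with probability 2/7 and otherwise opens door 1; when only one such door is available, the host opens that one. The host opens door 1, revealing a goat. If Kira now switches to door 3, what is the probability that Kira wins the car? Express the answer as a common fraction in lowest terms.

7/12

Apply Bayes' rule, conditioning on where the car actually is.
If it is behind door 1 (prior 1/3): the host opened door 1, so this case is ruled out; weight (1/3)·0 = 0.
If it is behind door 2 (prior 1/3): door 3 is available but not opened, probability 5/7; weight (1/3)·(5/7) = 5/21.
If it is behind door 3 (prior 1/3): only door 1 is available, probability 1; weight (1/3)·1 = 1/3.
The weights sum to 4/7.
So P(the car behind door 3 | the host opened door 1) = (1/3) / (4/7) = 7/12.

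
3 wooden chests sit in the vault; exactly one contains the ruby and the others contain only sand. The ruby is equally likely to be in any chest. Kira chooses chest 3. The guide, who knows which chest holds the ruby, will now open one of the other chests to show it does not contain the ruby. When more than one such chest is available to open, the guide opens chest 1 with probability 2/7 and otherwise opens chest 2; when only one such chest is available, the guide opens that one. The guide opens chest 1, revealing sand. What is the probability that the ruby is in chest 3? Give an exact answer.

Consider each possible location of the ruby in turn.
If it is in chest 1 (prior 1/3): the guide opened chest 1, so this case is ruled out; weight (1/3)·0 = 0.
If it is in chest 2 (prior 1/3): only chest 1 is available, probability 1; weight (1/3)·1 = 1/3.
If it is in chest 3 (prior 1/3): chest 1 is available, opened with probability 2/7; weight (1/3)·(2/7) = 2/21.
The weights sum to 3/7.
So P(the ruby in chest 3 | the guide opened chest 1) = (2/21) / (3/7) = 2/9.

2/9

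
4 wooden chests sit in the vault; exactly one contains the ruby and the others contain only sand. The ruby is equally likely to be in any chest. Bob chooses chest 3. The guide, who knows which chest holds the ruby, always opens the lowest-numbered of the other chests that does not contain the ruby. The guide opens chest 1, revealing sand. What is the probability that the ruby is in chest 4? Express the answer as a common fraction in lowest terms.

1/3

Consider each possible location of the ruby in turn.
If it is in chest 1 (prior 1/4): the guide opened chest 1, so this case is ruled out; weight (1/4)·0 = 0.
If it is in any of chests 2, 3, and 4 (prior 1/4 each): chest 1 is the lowest-numbered option available, probability 1; weight (1/4)·1 = 1/4 each.
The weights sum to 3/4.
So P(the ruby in chest 4 | the guide opened chest 1) = (1/4) / (3/4) = 1/3.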